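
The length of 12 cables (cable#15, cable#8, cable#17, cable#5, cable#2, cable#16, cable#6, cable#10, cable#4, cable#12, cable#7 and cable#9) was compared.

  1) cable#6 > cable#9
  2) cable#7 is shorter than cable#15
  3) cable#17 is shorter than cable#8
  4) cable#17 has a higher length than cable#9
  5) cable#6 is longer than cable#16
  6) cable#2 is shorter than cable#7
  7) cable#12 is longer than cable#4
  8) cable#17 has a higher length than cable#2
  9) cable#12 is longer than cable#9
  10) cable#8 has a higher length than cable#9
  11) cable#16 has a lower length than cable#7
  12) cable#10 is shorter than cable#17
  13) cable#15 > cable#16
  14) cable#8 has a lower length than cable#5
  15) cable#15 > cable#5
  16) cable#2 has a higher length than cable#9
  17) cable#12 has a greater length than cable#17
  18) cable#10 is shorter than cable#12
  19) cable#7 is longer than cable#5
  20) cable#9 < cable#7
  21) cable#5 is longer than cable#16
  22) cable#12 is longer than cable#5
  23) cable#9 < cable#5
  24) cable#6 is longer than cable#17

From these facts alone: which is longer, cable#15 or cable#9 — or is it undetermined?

cable#15

Chaining the given relations: cable#9 < cable#2 < cable#17 < cable#8 < cable#5 < cable#7 < cable#15.
So cable#15 is longer.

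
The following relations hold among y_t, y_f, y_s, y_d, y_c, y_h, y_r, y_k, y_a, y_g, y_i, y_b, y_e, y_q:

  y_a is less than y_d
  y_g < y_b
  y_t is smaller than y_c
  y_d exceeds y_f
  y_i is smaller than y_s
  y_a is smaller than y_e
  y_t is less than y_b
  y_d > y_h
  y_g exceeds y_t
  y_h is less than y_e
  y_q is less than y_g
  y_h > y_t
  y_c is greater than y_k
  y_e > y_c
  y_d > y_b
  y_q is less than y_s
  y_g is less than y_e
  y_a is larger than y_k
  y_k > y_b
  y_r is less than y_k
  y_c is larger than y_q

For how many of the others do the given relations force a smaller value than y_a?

Directly below y_a: y_k.
One step further: y_r, y_b (3 so far).
One step further: y_t, y_g (5 so far).
One step further: y_q (6 so far).
No other element is forced below y_a by the given relations, so the count is 6.

6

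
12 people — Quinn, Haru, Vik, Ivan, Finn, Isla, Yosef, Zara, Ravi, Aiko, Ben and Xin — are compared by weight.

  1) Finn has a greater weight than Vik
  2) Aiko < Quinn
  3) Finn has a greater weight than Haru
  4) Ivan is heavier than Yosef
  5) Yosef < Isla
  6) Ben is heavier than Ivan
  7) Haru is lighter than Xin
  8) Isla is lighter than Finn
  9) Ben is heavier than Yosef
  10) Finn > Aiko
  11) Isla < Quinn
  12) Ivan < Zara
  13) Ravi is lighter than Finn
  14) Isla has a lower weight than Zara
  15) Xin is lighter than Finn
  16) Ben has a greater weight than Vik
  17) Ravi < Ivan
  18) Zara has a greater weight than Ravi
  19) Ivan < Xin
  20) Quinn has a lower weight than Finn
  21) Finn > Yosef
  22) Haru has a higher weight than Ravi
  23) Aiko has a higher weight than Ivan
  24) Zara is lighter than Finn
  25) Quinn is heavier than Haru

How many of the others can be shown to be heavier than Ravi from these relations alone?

The elements the relations force above Ravi are Haru, Ivan, Xin, Ben, Aiko, Quinn, Zara, Finn — no chain reaches any other.
That is 8.

8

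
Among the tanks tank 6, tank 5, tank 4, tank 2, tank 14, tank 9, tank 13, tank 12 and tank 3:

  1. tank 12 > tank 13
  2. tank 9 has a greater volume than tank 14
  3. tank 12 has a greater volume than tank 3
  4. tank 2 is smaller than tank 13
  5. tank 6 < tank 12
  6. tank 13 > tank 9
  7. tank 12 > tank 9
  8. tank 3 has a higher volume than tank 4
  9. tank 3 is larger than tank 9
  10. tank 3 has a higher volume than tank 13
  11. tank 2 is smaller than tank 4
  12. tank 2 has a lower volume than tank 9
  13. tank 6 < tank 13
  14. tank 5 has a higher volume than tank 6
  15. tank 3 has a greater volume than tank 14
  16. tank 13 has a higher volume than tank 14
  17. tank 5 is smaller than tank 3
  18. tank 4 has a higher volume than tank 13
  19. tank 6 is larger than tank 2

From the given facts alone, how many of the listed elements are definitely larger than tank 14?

5

Directly above tank 14: tank 9, tank 13, tank 3.
One step further: tank 4, tank 12 (5 so far).
No other element is forced above tank 14 by the given relations, so the count is 5.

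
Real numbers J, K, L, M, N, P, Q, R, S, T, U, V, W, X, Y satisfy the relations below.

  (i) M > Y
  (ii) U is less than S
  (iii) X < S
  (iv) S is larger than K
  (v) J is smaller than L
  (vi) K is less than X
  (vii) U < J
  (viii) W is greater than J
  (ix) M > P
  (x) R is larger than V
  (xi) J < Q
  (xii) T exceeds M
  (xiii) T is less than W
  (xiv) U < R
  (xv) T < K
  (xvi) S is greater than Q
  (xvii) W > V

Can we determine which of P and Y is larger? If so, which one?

undetermined

Following every chain through Y: above Y we get M, T, K, X, S, W.
P is not reached, and no chain runs the other way from P to Y.
So the given relations leave the order of Y and P undetermined.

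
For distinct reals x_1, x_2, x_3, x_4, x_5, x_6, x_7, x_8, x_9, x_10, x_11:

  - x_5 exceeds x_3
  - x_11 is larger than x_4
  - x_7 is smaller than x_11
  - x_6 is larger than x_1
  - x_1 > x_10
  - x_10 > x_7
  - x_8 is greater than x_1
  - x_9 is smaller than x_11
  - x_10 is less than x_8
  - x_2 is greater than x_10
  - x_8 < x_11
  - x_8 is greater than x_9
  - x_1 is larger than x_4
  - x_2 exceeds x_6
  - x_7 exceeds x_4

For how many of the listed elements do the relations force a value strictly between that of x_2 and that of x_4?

Chaining upward from x_4 reaches: x_7, x_10, x_1, x_6, x_8, x_11.
Chaining downward from x_2 reaches: x_7, x_10, x_1, x_6.
Strictly between x_4 and x_2 are those in both lists: x_7, x_10, x_1, x_6 — 4 elements.

4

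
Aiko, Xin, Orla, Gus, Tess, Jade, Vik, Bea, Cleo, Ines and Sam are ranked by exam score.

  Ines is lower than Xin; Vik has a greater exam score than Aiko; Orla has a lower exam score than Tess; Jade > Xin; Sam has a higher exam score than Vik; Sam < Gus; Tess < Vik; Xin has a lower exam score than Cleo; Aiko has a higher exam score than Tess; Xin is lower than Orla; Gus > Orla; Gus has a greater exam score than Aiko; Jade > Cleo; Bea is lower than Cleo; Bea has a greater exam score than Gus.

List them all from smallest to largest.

Each adjacent pair is fixed by a given relation: Ines < Xin; Xin < Orla; Orla < Tess; Tess < Aiko; Aiko < Vik; Vik < Sam; Sam < Gus; Gus < Bea; Bea < Cleo; Cleo < Jade. Chaining them end to end gives the full order.

Ines < Xin < Orla < Tess < Aiko < Vik < Sam < Gus < Bea < Cleo < Jade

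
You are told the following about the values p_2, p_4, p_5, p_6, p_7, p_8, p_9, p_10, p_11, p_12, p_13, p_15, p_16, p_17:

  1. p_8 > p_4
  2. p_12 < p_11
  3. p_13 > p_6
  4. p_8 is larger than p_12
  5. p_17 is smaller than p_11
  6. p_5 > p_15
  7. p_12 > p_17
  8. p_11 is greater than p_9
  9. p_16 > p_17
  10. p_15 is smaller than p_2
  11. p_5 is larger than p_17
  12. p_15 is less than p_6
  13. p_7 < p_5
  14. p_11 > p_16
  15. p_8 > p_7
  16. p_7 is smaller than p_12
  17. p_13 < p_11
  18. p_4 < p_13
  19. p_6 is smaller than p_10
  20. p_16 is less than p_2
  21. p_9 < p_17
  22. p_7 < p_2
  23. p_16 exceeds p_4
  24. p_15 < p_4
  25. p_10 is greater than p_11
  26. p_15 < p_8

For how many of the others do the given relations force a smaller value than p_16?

From p_16 the given relations immediately reach p_4, p_17.
From those, p_15, p_9 — 4 in total.
Nothing else is reachable below p_16; 4 in all.

4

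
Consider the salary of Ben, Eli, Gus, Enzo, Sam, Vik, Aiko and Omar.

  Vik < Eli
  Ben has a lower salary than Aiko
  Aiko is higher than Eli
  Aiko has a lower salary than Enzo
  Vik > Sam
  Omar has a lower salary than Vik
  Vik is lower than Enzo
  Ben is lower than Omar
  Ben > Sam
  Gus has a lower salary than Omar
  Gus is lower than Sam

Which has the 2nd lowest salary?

Sam

Piecing the relations together gives one ordering: Gus < Sam < Ben < Omar < Vik < Eli < Aiko < Enzo.
Counting 2 from the smallest end gives Sam.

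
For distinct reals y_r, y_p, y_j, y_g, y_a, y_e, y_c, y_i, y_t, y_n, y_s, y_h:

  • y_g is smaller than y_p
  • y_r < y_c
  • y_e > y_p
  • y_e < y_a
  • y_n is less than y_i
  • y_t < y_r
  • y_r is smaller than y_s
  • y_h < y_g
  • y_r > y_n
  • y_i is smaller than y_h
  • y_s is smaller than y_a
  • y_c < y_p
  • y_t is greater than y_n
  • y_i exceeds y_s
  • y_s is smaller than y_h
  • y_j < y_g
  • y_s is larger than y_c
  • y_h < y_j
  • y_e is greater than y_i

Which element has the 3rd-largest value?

Chaining the given pairs: y_n < y_t < y_r < y_c < y_s < y_i < y_h < y_j < y_g < y_p < y_e < y_a.
The 3rd largest is y_p.

y_p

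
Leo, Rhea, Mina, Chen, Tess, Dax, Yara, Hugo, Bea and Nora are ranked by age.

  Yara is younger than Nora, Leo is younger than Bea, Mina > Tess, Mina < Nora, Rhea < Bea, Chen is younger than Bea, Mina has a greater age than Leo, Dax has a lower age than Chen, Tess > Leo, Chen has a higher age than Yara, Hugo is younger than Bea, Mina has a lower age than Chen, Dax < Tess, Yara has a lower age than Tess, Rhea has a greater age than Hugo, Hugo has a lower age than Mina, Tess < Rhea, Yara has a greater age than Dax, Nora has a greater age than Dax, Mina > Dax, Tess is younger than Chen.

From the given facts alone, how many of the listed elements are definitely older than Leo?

The elements the relations force above Leo are Tess, Rhea, Mina, Chen, Bea, Nora — no chain reaches any other.
That is 6.

6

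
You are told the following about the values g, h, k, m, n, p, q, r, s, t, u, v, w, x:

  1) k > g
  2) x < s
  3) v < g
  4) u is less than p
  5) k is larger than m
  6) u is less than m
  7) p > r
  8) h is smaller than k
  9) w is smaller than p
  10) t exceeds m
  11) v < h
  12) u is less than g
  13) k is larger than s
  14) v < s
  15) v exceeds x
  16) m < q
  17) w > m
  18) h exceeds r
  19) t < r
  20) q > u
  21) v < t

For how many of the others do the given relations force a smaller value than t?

The elements the relations force below t are x, v, u, m — no chain reaches any other.
That is 4.

4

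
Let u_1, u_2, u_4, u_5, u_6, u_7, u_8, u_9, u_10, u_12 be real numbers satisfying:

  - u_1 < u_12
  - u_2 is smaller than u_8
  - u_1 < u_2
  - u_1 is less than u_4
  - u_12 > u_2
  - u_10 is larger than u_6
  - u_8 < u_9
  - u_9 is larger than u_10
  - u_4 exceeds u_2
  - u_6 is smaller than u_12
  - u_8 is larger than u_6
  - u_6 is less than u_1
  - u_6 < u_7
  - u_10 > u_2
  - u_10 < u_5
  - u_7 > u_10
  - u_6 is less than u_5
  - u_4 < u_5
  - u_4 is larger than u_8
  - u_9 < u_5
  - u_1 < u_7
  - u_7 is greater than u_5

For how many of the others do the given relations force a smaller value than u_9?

5

The elements the relations force below u_9 are u_6, u_1, u_2, u_8, u_10 — no chain reaches any other.
That is 5.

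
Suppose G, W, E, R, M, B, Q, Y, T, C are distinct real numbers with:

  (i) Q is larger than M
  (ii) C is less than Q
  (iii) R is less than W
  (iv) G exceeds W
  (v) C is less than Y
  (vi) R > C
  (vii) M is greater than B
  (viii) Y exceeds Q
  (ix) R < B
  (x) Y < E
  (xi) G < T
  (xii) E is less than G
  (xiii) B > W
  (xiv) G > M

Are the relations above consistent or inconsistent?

Every relation is compatible with C < R < W < B < M < Q < Y < E < G < T; the set is consistent.

consistent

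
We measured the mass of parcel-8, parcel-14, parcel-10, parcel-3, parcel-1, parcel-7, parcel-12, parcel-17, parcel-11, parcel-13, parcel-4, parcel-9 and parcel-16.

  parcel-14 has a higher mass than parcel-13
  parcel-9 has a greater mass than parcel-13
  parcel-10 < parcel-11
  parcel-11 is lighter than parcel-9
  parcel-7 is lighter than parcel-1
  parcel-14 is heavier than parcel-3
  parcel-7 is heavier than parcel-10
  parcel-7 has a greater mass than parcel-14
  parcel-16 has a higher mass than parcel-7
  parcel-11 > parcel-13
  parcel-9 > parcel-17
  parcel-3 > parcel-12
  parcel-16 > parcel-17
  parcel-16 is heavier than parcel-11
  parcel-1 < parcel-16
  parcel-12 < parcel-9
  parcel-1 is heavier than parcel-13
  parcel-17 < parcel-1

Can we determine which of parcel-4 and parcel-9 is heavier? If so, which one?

Following every chain through parcel-4: nothing is chained to parcel-4.
parcel-9 is not reached, and no chain runs the other way from parcel-9 to parcel-4.
So the given relations leave the order of parcel-4 and parcel-9 undetermined.

undetermined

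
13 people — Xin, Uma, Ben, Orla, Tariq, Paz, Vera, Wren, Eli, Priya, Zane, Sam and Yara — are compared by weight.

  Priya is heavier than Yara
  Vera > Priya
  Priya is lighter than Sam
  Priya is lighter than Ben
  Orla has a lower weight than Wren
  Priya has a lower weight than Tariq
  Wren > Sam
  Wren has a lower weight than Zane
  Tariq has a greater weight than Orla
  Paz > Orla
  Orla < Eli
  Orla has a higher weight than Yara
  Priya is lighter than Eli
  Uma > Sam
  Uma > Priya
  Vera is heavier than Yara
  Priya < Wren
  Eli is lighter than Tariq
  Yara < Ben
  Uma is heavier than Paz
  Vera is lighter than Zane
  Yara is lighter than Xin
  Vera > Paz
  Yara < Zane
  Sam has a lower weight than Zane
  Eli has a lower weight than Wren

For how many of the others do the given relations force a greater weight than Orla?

7

From Orla the given relations immediately reach Eli, Paz, Tariq, Wren.
From those, Vera, Zane, Uma — 7 in total.
No other element is forced above Orla by the given relations, so the count is 7.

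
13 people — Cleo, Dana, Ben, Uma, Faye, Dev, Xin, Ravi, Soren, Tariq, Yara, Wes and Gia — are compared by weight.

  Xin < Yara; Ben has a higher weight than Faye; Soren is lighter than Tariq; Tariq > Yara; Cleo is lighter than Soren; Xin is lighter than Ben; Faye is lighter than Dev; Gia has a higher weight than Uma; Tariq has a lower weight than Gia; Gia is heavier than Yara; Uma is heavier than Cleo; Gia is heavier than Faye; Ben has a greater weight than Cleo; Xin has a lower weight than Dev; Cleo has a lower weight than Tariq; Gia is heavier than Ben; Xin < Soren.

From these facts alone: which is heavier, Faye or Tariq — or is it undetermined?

Following every chain through Faye: above Faye we get Ben, Dev, Gia.
Tariq is not reached, and no chain runs the other way from Tariq to Faye.
So the given relations leave the order of Faye and Tariq undetermined.

undetermined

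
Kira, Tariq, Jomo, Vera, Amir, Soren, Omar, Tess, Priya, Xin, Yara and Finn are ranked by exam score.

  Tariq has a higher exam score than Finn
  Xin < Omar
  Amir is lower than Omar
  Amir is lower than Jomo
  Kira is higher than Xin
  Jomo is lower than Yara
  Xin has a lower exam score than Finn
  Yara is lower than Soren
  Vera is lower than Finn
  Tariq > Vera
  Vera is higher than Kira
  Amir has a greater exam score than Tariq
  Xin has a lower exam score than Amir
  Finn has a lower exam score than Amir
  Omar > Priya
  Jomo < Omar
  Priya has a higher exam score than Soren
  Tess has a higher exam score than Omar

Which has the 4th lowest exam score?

Piecing the relations together gives one ordering: Xin < Kira < Vera < Finn < Tariq < Amir < Jomo < Yara < Soren < Priya < Omar < Tess.
The 4th smallest is Finn.

Finn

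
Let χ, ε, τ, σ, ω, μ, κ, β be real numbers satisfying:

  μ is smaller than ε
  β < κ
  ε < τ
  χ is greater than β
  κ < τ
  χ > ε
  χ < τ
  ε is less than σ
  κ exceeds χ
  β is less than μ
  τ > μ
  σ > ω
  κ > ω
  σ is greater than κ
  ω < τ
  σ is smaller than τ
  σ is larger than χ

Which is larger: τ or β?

Chaining the given relations: β < μ < ε < χ < κ < σ < τ.
So β < τ; τ is the larger of the two.

τ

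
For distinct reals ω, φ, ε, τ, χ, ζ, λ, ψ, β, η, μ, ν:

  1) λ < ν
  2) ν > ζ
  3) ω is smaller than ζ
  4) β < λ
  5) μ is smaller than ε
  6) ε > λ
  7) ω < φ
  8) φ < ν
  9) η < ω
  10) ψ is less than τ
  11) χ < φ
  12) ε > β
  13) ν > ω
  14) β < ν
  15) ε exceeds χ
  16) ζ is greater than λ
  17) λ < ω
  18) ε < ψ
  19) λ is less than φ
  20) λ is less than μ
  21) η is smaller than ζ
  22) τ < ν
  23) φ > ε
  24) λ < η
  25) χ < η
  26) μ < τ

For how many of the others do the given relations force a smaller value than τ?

6

The elements the relations force below τ are β, χ, λ, μ, ε, ψ — no chain reaches any other.
That is 6.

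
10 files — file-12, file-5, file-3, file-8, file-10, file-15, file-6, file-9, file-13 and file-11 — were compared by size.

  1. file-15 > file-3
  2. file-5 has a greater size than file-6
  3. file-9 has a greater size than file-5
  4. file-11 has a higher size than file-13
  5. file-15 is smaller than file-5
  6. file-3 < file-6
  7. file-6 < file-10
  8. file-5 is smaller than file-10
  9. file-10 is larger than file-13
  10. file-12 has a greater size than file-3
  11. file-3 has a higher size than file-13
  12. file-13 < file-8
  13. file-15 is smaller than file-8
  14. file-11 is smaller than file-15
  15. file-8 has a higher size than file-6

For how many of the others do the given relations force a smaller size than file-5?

From file-5 the given relations immediately reach file-6, file-15.
From those, file-3, file-11 — 4 in total.
From those, file-13 — 5 in total.
Nothing else is reachable below file-5; 5 in all.

5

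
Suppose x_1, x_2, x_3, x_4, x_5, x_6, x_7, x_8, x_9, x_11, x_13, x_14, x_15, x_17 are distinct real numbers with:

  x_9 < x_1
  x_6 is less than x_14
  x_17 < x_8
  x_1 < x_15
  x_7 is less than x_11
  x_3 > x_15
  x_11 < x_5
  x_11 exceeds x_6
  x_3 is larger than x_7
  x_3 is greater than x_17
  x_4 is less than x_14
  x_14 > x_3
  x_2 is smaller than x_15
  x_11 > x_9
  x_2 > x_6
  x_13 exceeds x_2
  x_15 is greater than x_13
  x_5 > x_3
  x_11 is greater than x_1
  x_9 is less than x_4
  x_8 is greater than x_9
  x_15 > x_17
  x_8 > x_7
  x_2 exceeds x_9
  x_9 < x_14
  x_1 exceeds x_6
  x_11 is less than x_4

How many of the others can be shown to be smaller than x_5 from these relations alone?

From x_5 the given relations immediately reach x_11, x_3.
From those, x_6, x_9, x_1, x_7, x_17, x_15 — 8 in total.
From those, x_2, x_13 — 10 in total.
No other element is forced below x_5 by the given relations, so the count is 10.

10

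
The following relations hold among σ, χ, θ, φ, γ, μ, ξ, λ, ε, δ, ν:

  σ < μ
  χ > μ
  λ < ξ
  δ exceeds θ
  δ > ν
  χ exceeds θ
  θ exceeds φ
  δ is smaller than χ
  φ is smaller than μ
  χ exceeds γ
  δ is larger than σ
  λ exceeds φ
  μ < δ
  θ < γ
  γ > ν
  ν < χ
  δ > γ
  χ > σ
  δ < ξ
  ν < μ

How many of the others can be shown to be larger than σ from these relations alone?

4

The elements the relations force above σ are μ, δ, ξ, χ — no chain reaches any other.
That is 4.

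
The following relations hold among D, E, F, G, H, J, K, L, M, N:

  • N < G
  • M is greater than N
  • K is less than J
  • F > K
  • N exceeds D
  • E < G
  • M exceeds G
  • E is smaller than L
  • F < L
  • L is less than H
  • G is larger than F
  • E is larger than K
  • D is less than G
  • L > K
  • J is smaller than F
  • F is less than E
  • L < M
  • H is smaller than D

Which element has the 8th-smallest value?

Chaining the given pairs: K < J < F < E < L < H < D < N < G < M.
Counting 8 from the smallest end gives N.

N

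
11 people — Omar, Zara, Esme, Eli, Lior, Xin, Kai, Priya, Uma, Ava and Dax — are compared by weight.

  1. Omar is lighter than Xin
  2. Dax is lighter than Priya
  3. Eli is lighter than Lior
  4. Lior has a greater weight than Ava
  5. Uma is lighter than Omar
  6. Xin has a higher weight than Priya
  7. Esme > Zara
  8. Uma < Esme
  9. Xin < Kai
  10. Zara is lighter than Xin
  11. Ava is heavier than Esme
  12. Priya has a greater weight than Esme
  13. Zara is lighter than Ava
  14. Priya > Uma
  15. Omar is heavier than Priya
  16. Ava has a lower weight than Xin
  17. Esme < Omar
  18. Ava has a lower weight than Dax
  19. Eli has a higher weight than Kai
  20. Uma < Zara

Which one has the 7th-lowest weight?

Omar

The consecutive relations fix a unique order: Uma < Zara < Esme < Ava < Dax < Priya < Omar < Xin < Kai < Eli < Lior.
The 7th smallest is Omar.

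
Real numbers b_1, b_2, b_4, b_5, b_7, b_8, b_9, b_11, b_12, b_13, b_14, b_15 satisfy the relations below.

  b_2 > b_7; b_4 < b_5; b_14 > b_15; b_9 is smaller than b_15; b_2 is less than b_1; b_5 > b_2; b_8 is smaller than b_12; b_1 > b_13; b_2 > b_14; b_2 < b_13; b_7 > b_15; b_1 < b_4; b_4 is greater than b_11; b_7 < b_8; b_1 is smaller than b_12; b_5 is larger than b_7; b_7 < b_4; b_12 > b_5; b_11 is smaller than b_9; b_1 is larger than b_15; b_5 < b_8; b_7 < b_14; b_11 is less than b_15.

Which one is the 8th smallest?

b_1

The consecutive relations fix a unique order: b_11 < b_9 < b_15 < b_7 < b_14 < b_2 < b_13 < b_1 < b_4 < b_5 < b_8 < b_12.
The 8th smallest is b_1.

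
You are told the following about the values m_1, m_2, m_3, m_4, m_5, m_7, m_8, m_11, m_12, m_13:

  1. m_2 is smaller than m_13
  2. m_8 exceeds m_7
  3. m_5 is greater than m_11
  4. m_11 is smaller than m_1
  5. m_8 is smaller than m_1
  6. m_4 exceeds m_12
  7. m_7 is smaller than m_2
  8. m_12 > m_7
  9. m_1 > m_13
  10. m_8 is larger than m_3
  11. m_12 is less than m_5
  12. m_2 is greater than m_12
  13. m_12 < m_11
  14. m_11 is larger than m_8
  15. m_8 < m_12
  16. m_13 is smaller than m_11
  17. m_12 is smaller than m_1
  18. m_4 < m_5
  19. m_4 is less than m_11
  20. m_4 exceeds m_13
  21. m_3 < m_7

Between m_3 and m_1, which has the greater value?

Following the relations from m_3: m_3 < m_7 < m_8 < m_12 < m_2 < m_13 < m_11 < m_1.
So m_3 < m_1; m_1 is the larger of the two.

m_1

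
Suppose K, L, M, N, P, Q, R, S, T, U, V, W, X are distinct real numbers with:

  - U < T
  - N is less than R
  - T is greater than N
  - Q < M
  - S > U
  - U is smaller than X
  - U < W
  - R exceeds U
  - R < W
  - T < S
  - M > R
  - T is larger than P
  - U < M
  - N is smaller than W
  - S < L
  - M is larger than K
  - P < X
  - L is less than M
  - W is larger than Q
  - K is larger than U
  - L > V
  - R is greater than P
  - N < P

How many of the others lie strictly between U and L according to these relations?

The relations place U below L. An element lies strictly between them when it is forced above U and also forced below L.
Above U: {T, X, S, R, K, M, W}. Below L: {N, P, T, V, S}.
Intersection: {T, S} — 2.

2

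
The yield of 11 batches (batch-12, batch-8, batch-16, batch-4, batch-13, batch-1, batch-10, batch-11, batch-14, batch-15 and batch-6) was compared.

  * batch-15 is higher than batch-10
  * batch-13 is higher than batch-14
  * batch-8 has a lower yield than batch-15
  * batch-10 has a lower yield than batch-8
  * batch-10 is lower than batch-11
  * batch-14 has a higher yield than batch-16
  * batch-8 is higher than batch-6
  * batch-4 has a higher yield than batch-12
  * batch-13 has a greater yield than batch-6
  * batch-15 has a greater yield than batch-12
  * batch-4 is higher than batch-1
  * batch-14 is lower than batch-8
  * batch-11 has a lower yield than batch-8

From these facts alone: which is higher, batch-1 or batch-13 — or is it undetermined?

undetermined

Following every chain through batch-1: above batch-1 we get batch-4.
batch-13 is not reached, and no chain runs the other way from batch-13 to batch-1.
So the given relations leave the order of batch-1 and batch-13 undetermined.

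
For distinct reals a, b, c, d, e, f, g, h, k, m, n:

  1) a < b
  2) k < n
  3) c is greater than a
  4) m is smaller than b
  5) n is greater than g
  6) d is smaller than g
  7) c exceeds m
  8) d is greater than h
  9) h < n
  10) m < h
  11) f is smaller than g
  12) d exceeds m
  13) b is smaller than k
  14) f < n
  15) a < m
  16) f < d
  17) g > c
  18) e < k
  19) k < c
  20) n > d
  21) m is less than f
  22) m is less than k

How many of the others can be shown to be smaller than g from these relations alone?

From g the given relations immediately reach f, d, c.
From those, a, m, h, k — 7 in total.
From those, e, b — 9 in total.
Nothing else is reachable below g; 9 in all.

9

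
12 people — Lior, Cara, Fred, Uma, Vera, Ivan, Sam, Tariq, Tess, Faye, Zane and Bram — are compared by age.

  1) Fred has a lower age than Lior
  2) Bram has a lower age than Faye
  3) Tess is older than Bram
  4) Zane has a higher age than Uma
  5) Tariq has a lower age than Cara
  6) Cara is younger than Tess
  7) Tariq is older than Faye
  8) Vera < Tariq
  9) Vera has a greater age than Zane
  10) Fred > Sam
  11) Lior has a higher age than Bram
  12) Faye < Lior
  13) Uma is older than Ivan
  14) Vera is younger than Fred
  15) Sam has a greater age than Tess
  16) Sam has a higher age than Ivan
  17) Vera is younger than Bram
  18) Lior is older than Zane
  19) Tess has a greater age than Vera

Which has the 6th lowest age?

Chaining the given pairs: Ivan < Uma < Zane < Vera < Bram < Faye < Tariq < Cara < Tess < Sam < Fred < Lior.
The 6th smallest is Faye.

Faye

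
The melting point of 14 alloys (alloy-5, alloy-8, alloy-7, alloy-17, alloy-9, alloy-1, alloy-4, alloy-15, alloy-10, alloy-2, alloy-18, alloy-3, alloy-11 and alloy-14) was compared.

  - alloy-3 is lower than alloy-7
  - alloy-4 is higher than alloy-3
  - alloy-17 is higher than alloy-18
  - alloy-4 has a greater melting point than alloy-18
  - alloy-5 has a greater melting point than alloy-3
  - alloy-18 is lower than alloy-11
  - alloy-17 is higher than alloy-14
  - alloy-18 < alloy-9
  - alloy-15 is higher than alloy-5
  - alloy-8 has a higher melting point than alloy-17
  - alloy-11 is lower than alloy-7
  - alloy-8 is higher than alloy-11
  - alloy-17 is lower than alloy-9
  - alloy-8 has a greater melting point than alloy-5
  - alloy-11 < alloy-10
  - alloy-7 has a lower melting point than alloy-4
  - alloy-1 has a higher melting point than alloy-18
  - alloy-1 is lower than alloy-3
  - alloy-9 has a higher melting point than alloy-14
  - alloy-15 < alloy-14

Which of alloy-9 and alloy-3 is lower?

alloy-3 < alloy-5 and alloy-5 < alloy-15 give alloy-3 < alloy-15.
With alloy-15 < alloy-14: alloy-3 < alloy-5 < alloy-15 < alloy-14.
With alloy-14 < alloy-17: alloy-3 < alloy-5 < alloy-15 < alloy-14 < alloy-17.
With alloy-17 < alloy-9: alloy-3 < alloy-5 < alloy-15 < alloy-14 < alloy-17 < alloy-9.
So alloy-3 < alloy-9; alloy-3 is the lower of the two.

alloy-3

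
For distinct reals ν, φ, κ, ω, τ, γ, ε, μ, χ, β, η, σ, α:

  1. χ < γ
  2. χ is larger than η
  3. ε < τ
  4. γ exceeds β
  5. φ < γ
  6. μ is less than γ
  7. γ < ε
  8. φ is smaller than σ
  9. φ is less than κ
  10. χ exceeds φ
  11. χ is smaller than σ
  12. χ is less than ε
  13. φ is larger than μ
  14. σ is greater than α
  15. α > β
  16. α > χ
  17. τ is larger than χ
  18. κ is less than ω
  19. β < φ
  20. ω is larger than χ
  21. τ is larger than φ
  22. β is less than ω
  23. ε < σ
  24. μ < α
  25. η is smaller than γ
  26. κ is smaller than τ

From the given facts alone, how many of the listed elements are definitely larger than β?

9

Directly above β: φ, γ, ω, α.
One step further: χ, ε, κ, τ, σ (9 so far).
Nothing else is reachable above β; 9 in all.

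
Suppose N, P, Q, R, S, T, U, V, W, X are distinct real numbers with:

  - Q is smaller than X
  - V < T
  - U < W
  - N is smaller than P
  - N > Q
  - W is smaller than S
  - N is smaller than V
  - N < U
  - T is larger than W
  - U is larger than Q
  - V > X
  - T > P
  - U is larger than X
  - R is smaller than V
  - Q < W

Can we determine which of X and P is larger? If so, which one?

Following every chain through X: above X we get U, W, V, T, S; below X we get Q.
P is not reached, and no chain runs the other way from P to X.
So the given relations leave the order of X and P undetermined.

undetermined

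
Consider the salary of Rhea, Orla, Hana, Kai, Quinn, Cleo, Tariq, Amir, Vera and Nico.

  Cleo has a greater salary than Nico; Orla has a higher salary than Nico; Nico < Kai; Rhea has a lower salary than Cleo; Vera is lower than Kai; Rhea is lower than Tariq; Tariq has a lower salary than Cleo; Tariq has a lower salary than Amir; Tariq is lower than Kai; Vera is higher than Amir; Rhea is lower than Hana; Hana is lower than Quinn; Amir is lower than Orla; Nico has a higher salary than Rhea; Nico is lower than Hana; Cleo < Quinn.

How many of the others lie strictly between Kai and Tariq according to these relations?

The relations place Tariq below Kai. An element lies strictly between them when it is forced above Tariq and also forced below Kai.
Above Tariq: {Amir, Vera, Orla, Cleo, Quinn}. Below Kai: {Rhea, Amir, Nico, Vera}.
Intersection: {Amir, Vera} — 2.

2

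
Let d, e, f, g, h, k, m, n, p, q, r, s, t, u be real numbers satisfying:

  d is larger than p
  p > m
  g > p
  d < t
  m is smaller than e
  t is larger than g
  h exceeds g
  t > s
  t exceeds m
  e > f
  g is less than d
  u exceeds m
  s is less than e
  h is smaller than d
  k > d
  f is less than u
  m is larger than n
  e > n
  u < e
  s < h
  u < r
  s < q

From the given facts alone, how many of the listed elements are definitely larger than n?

Directly above n: m, e.
One step further: p, u, t (5 so far).
One step further: g, r, d (8 so far).
One step further: h, k (10 so far).
Nothing else is reachable above n; 10 in all.

10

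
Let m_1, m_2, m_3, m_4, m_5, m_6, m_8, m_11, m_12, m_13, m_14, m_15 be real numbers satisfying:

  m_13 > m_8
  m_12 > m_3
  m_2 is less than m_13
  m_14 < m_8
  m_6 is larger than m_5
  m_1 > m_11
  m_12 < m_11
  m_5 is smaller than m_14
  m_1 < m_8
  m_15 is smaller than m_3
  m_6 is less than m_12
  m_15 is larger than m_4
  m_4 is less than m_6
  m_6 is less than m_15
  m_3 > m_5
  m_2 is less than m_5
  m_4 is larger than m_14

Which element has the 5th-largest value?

The consecutive relations fix a unique order: m_2 < m_5 < m_14 < m_4 < m_6 < m_15 < m_3 < m_12 < m_11 < m_1 < m_8 < m_13.
Counting 5 from the largest end gives m_12.

m_12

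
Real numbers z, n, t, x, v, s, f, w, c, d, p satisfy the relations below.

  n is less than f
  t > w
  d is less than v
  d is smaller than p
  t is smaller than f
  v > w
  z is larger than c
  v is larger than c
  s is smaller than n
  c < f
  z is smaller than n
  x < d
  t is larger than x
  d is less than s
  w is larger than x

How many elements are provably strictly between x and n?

2

The relations place x below n. An element lies strictly between them when it is forced above x and also forced below n.
Above x: {w, d, t, p, v, s, f}. Below n: {d, c, z, s}.
Intersection: {d, s} — 2.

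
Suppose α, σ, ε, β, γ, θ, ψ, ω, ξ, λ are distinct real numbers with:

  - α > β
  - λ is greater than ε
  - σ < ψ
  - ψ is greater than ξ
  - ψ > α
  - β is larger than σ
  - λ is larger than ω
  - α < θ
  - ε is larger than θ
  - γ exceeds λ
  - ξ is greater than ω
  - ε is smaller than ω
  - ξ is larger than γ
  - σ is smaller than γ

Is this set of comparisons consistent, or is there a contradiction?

consistent

Every relation is compatible with σ < β < α < θ < ε < ω < λ < γ < ξ < ψ; the set is consistent.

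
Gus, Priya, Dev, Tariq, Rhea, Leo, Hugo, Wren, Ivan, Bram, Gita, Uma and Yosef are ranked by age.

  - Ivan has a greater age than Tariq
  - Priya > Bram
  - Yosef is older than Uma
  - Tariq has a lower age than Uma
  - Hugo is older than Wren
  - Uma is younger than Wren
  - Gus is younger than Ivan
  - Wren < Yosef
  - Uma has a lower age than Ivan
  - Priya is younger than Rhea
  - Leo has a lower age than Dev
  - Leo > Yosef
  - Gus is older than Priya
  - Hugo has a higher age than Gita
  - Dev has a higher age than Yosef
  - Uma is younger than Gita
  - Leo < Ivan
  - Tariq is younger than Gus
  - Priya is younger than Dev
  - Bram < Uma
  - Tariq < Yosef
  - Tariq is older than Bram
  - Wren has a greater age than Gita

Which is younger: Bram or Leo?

Bram < Tariq and Tariq < Uma give Bram < Uma.
With Uma < Gita: Bram < Tariq < Uma < Gita.
Then Gita < Wren extends the chain to Wren.
With Wren < Yosef: Bram < Tariq < Uma < Gita < Wren < Yosef.
With Yosef < Leo: Bram < Tariq < Uma < Gita < Wren < Yosef < Leo.
So Bram < Leo; Bram is the younger of the two.

Bram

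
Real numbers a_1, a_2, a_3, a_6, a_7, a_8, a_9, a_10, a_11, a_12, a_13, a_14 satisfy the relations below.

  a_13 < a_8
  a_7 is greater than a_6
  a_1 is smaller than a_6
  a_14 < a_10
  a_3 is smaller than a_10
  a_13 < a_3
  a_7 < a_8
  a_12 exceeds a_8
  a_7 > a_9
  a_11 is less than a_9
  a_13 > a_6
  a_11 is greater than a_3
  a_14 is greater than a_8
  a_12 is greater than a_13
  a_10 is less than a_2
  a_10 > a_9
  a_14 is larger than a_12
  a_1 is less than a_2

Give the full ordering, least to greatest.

a_1 < a_6 < a_13 < a_3 < a_11 < a_9 < a_7 < a_8 < a_12 < a_14 < a_10 < a_2

The consecutive links are each given: a_1 < a_6; a_6 < a_13; a_13 < a_3; a_3 < a_11; a_11 < a_9; a_9 < a_7; a_7 < a_8; a_8 < a_12; a_12 < a_14; a_14 < a_10; a_10 < a_2.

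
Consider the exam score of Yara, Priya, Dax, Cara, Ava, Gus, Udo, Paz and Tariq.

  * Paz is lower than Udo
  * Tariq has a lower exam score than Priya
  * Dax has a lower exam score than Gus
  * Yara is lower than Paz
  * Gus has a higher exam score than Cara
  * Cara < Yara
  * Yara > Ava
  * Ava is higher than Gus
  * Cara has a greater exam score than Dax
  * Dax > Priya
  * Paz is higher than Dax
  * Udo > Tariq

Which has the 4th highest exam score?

Ava

The consecutive relations fix a unique order: Tariq < Priya < Dax < Cara < Gus < Ava < Yara < Paz < Udo.
Counting 4 from the largest end gives Ava.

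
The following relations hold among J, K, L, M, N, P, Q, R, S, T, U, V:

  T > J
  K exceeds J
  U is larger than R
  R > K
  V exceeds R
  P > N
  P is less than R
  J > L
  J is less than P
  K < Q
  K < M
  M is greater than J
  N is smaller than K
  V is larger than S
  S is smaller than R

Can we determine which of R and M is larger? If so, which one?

Following every chain through M: below M we get L, J, N, K.
R is not reached, and no chain runs the other way from R to M.
So the given relations leave the order of M and R undetermined.

undetermined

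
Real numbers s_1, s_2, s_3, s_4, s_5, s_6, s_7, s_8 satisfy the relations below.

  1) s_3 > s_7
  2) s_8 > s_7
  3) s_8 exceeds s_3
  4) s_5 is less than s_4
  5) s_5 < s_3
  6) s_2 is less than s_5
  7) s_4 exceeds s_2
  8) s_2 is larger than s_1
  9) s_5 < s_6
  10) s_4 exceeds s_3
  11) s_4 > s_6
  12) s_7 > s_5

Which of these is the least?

Chaining upward from s_1: directly above it, s_2; then s_5, s_4; then s_7, s_6, s_3; then s_8.
That covers every other element, and nothing is given below s_1, so s_1 is the least.

s_1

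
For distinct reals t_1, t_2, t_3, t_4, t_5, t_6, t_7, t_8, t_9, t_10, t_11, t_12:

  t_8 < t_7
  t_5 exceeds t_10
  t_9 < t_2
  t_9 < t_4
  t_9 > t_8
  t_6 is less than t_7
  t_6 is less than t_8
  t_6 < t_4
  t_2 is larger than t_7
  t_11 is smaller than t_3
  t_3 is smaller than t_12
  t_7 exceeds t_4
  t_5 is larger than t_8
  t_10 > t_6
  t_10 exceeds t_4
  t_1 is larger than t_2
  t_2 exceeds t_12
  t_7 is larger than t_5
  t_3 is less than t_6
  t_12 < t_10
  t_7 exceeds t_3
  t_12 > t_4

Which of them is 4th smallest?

The consecutive relations fix a unique order: t_11 < t_3 < t_6 < t_8 < t_9 < t_4 < t_12 < t_10 < t_5 < t_7 < t_2 < t_1.
The 4th smallest is t_8.

t_8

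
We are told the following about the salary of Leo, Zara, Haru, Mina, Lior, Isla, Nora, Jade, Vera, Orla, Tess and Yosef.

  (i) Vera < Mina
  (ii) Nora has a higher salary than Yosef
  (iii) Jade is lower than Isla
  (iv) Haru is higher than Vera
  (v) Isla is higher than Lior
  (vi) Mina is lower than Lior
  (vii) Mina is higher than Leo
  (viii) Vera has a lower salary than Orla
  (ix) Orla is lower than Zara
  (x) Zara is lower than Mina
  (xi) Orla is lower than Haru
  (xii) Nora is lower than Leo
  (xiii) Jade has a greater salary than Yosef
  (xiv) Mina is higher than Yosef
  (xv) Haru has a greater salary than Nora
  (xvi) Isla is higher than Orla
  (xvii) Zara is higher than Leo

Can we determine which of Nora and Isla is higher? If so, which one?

Chaining the given relations: Nora < Leo < Zara < Mina < Lior < Isla.
So Isla is higher.

Isla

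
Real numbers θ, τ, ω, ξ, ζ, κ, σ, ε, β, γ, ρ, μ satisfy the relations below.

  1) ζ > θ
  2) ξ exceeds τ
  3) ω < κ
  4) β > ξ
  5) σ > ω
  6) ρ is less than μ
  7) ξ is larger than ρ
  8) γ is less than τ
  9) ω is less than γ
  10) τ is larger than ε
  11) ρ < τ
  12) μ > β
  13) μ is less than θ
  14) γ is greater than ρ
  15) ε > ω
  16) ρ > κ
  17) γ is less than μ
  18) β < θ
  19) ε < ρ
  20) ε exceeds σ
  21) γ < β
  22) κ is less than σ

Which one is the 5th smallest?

The consecutive relations fix a unique order: ω < κ < σ < ε < ρ < γ < τ < ξ < β < μ < θ < ζ.
Counting 5 from the smallest end gives ρ.

ρ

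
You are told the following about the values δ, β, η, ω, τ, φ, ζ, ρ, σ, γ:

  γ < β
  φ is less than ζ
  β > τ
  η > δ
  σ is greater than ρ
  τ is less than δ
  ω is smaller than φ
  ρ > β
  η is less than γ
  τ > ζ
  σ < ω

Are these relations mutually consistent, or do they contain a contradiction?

inconsistent

We have σ < ω stated directly, yet also ω < φ < ζ < τ < δ < η < γ < β < ρ < σ by chaining the others — so ω < σ. Contradiction.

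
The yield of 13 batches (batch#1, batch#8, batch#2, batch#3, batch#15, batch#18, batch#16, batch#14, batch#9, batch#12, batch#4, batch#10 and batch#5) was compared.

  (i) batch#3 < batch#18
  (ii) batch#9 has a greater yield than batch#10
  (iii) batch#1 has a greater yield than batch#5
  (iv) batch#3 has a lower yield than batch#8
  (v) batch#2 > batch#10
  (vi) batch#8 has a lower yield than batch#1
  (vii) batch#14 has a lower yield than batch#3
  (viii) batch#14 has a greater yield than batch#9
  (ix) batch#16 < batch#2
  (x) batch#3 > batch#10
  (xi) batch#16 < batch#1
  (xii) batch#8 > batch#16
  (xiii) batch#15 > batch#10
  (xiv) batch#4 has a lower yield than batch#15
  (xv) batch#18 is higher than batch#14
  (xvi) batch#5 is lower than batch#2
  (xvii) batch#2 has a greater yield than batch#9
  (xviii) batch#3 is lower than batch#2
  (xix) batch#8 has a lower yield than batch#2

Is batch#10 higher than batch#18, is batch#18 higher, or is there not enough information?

The relevant relations are batch#10 < batch#9; batch#9 < batch#14; batch#14 < batch#3; batch#3 < batch#18.
Chaining these gives batch#10 < batch#9 < batch#14 < batch#3 < batch#18.
So batch#18 is higher.

batch#18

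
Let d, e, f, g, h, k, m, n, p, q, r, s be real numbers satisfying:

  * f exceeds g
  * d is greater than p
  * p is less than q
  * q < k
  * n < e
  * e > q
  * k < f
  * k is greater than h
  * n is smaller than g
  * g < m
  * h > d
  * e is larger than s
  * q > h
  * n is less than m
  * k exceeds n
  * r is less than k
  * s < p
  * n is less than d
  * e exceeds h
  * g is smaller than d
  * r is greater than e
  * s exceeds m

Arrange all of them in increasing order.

n < g < m < s < p < d < h < q < e < r < k < f

Nothing is placed below n, so it is least; from there n < g; g < m; m < s; s < p; p < d; d < h; h < q; q < e; e < r; r < k; k < f, each given directly.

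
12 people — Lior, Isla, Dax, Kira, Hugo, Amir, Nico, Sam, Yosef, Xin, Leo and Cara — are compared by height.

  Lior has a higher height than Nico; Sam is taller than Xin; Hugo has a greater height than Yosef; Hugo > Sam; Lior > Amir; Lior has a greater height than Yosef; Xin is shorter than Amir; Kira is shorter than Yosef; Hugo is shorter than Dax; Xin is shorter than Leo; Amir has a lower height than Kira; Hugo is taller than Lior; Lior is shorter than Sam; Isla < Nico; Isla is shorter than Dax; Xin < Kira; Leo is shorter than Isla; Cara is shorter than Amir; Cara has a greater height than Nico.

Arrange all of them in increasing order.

Each adjacent pair is fixed by a given relation: Xin < Leo; Leo < Isla; Isla < Nico; Nico < Cara; Cara < Amir; Amir < Kira; Kira < Yosef; Yosef < Lior; Lior < Sam; Sam < Hugo; Hugo < Dax. Chaining them end to end gives the full order.

Xin < Leo < Isla < Nico < Cara < Amir < Kira < Yosef < Lior < Sam < Hugo < Dax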